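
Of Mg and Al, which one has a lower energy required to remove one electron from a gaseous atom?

Al

Across a period the outer electron is held more tightly (higher IE₁); down a group it sits in a higher shell, more shielded, and comes off more easily.
All lie in period 3; the across-period trend (first ionization energy increases left to right) applies, with the exception below.
Note the exception: Mg has a higher first ionization energy than Al, contrary to the simple trend — Al's single 3p electron is easier to remove than one from Mg's filled 3s².
For reference (kJ/mol): Mg 738, Al 578.
So Al has the lower energy required to remove one electron from a gaseous atom (Al < Mg).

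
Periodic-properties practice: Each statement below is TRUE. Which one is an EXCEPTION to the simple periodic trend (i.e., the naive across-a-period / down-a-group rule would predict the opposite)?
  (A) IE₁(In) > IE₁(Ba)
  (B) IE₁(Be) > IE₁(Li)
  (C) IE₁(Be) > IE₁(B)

The general trend: first ionisation energy increases across a period and decreases down a group.
(A) In (period 5, group 13) vs Ba (period 6, group 2): the stated order agrees with the simple trend.
(B) Be (period 2, group 2) vs Li (period 2, group 1): the stated order agrees with the simple trend.
(C) Be (period 2, group 2) vs B (period 2, group 13): the stated order contradicts the simple trend.
The exception is (C): removing B's lone 2p electron is easier than breaking Be's filled 2s².

(C)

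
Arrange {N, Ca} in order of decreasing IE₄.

N > Ca

After 3 electrons have been removed, what remains? N³⁺ still has 2 valence electrons; Ca³⁺ is already 1 electron into the core.
Usually core removal costs more than valence removal, but here the competition is close: a tightly held n=2 valence electron can cost more to remove than an n=3 core electron, so the actual values have to decide it.
The numbers (kJ/mol): N 7475, Ca 6491.
Overall IE_4 order: Ca < N.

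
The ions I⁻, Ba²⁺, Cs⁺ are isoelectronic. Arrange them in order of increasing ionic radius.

Ba²⁺ < Cs⁺ < I⁻

All of these have 54 electrons, so size is governed by nuclear charge alone: the more protons, the stronger the pull on the same electron cloud, and the smaller the ion.
Nuclear charges: Ba²⁺ (Z=56), Cs⁺ (Z=55), I⁻ (Z=53).
Smallest to largest: Ba²⁺ < Cs⁺ < I⁻.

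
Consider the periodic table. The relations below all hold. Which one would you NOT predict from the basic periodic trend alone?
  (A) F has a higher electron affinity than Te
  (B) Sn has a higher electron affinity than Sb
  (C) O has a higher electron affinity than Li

The general trend: electron affinity increases across a period and decreases down a group.
(A) F (period 2, group 17) vs Te (period 5, group 16): the stated order agrees with the simple trend.
(B) Sn (period 5, group 14) vs Sb (period 5, group 15): the stated order contradicts the simple trend.
(C) O (period 2, group 16) vs Li (period 2, group 1): the stated order agrees with the simple trend.
The exception is (B): adding an electron to Sb's half-filled 5p³ is unfavourable, so Sn has the more exothermic EA.

(B)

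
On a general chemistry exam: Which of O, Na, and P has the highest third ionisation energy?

After 2 electrons have been removed, what remains? O²⁺ still has 4 valence electrons; Na²⁺ is already 1 electron into the core; P²⁺ still has 3 valence electrons.
Core electrons are held far more tightly than valence electrons, so Na tops the IE_3 order.
Valence configurations: O²⁺ [He]2s²2p², P²⁺ [Ne]3s²3p¹.
The numbers (kJ/mol): O 5300, Na 6910, P 2914.
Putting it together, IE_3: P < O < Na.

Na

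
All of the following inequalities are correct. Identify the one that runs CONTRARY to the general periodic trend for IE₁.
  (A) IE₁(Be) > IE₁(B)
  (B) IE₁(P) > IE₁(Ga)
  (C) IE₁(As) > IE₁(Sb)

The general trend: IE₁ increases across a period and decreases down a group.
(A) Be (period 2, group 2) vs B (period 2, group 13): the stated order contradicts the simple trend.
(B) P (period 3, group 15) vs Ga (period 4, group 13): the stated order agrees with the simple trend.
(C) As (period 4, group 15) vs Sb (period 5, group 15): the stated order agrees with the simple trend.
The exception is (A): removing B's lone 2p electron is easier than breaking Be's filled 2s².

(A)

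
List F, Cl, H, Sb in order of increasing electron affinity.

H is in period 1, group 1; F is in period 2, group 17; Cl is in period 3, group 17; Sb is in period 5, group 15.
Adding an electron releases more energy for atoms nearer the top right (short of the noble gases).
Here both period and group differ, so the two effects have to be weighed against each other.
Sb > H: the two effects oppose for this pair; the across-period effect wins (103 vs 73 kJ/mol).
F > Sb: both effects reinforce here, so F is clearly the higher of the two.
Cl > F: this pair runs against the simple trend — see the exception note.
Note the exception: Cl has a higher electron affinity than F, contrary to the simple trend — F's small 2p subshell makes the incoming electron feel strong e⁻–e⁻ repulsion, so Cl actually releases more energy on gaining an electron.
Approximate values (kJ/mol): H 73, F 328, Cl 349, Sb 103.
So from lowest to highest: H < Sb < F < Cl.

H < Sb < F < Cl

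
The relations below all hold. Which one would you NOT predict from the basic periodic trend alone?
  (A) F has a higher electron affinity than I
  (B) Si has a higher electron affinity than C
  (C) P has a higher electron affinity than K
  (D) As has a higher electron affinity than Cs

(B)

The general trend: electron affinity increases across a period and decreases down a group.
(A) F (period 2, group 17) vs I (period 5, group 17): the stated order agrees with the simple trend.
(B) Si (period 3, group 14) vs C (period 2, group 14): the stated order contradicts the simple trend.
(C) P (period 3, group 15) vs K (period 4, group 1): the stated order agrees with the simple trend.
(D) As (period 4, group 15) vs Cs (period 6, group 1): the stated order agrees with the simple trend.
The exception is (B): Si's larger, more diffuse 3p orbitals accept an added electron slightly more readily than C's compact 2p.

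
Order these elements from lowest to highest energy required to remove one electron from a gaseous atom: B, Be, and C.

Be is in period 2, group 2; B is in period 2, group 13; C is in period 2, group 14.
IE₁ increases left→right with effective nuclear charge and decreases top→bottom as the valence shell moves farther out.
All lie in period 2; the across-period trend (first ionization energy increases left to right) applies, with the exception below.
Note the exception: Be has a higher first ionization energy than B, contrary to the simple trend — removing B's lone 2p electron is easier than breaking Be's filled 2s².
For reference (kJ/mol): Be 900, B 801, C 1086.
So from lowest to highest: B < Be < C.

B < Be < C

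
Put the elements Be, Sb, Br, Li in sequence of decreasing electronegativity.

Li is in period 2, group 1; Be is in period 2, group 2; Br is in period 4, group 17; Sb is in period 5, group 15.
Atoms toward the upper right of the periodic table pull bonding electrons most strongly.
Neither a single period nor a single group — weigh both effects.
Be > Li: both are in period 2; the period trend gives Be the larger value.
Sb > Be: the two effects oppose for this pair; the across-period effect wins (2.05 vs 1.57).
Br > Sb: both effects reinforce here, so Br is clearly the higher of the two.
Tabulated electronegativity (Pauling): Li 0.98, Be 1.57, Br 2.96, Sb 2.05.
So from highest to lowest: Br > Sb > Be > Li.

Br > Sb > Be > Li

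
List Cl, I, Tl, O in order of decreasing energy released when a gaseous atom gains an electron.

Electron affinity generally becomes more exothermic across a period toward the halogens and less exothermic down a group.
Here both period and group differ, so the two effects have to be weighed against each other.
O > Tl: both effects reinforce here, so O is clearly the higher of the two.
I > O: the two effects oppose for this pair; the across-period effect wins (295 vs 141 kJ/mol).
Cl > I: Cl sits above I in group 17, so the down-group effect alone puts Cl higher.
Tabulated electron affinity (kJ/mol): O 141, Cl 349, I 295, Tl 19.
So from highest to lowest: Cl > I > O > Tl.

Cl, I, O, Tl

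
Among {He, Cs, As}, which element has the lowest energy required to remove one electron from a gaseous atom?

Cs

Removing the outermost electron gets harder across a period and easier down a group.
These span different periods and groups, so the two trends combine.
As > Cs: relative to Cs, both the across-period and down-group shifts push As's first ionization energy up.
He > As: relative to As, both the across-period and down-group shifts push He's first ionization energy up.
Approximate values (kJ/mol): He 2372, As 947, Cs 376.
The lowest energy required to remove one electron from a gaseous atom among these belongs to Cs.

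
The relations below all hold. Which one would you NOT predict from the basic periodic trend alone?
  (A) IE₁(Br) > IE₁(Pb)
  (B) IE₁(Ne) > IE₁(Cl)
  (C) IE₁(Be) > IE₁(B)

The general trend: IE₁ increases across a period and decreases down a group.
(A) Br (period 4, group 17) vs Pb (period 6, group 14): the stated order agrees with the simple trend.
(B) Ne (period 2, group 18) vs Cl (period 3, group 17): the stated order agrees with the simple trend.
(C) Be (period 2, group 2) vs B (period 2, group 13): the stated order contradicts the simple trend.
The exception is (C): removing B's lone 2p electron is easier than breaking Be's filled 2s².

(C)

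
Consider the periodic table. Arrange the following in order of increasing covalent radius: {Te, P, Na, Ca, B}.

B is in period 2, group 13; Na is in period 3, group 1; P is in period 3, group 15; Ca is in period 4, group 2; Te is in period 5, group 16.
Across a period the added protons contract the valence shell; down a group each new principal shell makes the atom larger.
Neither a single period nor a single group — weigh both effects.
P > B: period and group pull opposite ways; the down-group shift dominates (111 vs 85 pm).
Te > P: period and group pull opposite ways; the down-group shift dominates (136 vs 111 pm).
Na > Te: period and group pull opposite ways; the across-period shift dominates (155 vs 136 pm).
Ca > Na: the two effects oppose for this pair; the down-group effect wins (171 vs 155 pm).
For reference (pm): B 85, Na 155, P 111, Ca 171, Te 136.
So from smallest to largest: B < P < Te < Na < Ca.

B < P < Te < Na < Ca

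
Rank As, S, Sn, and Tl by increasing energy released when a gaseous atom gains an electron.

Tl, As, Sn, S

S is in period 3, group 16; As is in period 4, group 15; Sn is in period 5, group 14; Tl is in period 6, group 13.
EA tends to increase across a period and decrease down a group, though the pattern is less regular than for IE or radius.
These span different periods and groups, so the two trends combine.
As > Tl: both effects reinforce here, so As is clearly the higher of the two.
Sn > As: this pair runs against the simple trend — see the exception note.
S > Sn: relative to Sn, both the across-period and down-group shifts push S's electron affinity up.
Note the exception: Sn has a higher electron affinity than As, contrary to the simple trend — adding an electron to As's half-filled np³ subshell costs electron-pairing energy.
Approximate values (kJ/mol): S 200, As 78, Sn 107, Tl 19.
So from lowest to highest: Tl < As < Sn < S.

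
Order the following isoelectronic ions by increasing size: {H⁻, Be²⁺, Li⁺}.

Be²⁺ < Li⁺ < H⁻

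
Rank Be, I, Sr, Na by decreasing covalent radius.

Sr > Na > I > Be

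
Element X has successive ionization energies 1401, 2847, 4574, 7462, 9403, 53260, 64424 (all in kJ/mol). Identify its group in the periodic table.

Group 15

Look for the largest jump between consecutive ionization energies: IE6/IE5 ≈ 5.7, far larger than any earlier ratio.
That jump marks the point where a core electron is being removed. So the atom has 5 valence electrons.
A main-group element with 5 valence electrons is in group 15.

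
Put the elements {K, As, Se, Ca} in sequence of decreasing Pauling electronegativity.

Se > As > Ca > K

K is in period 4, group 1; Ca is in period 4, group 2; As is in period 4, group 15; Se is in period 4, group 16.
Smaller atoms with higher effective nuclear charge are more electronegative.
All lie in period 4, so electronegativity increases left to right.
So from highest to lowest: Se > As > Ca > K.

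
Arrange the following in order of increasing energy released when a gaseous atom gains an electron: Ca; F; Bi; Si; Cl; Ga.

Ca < Ga < Bi < Si < F < Cl

F is in period 2, group 17; Si is in period 3, group 14; Cl is in period 3, group 17; Ca is in period 4, group 2; Ga is in period 4, group 13; Bi is in period 6, group 15.
Adding an electron releases more energy for atoms nearer the top right (short of the noble gases).
Here both period and group differ, so the two effects have to be weighed against each other.
Ga > Ca: Ga lies to the right of Ca in period 4, so the across-period effect alone puts Ga higher.
Bi > Ga: period and group pull opposite ways; the across-period shift dominates (91 vs 29 kJ/mol).
Si > Bi: period and group pull opposite ways; the down-group shift dominates (134 vs 91 kJ/mol).
F > Si: both effects reinforce here, so F is clearly the higher of the two.
Cl > F: this pair runs against the simple trend — see the exception note.
Note the exception: Cl has a higher electron affinity than F, contrary to the simple trend — F's small 2p subshell makes the incoming electron feel strong e⁻–e⁻ repulsion, so Cl actually releases more energy on gaining an electron.
Approximate values (kJ/mol): F 328, Si 134, Cl 349, Ca 2, Ga 29, Bi 91.
So from lowest to highest: Ca < Ga < Bi < Si < F < Cl.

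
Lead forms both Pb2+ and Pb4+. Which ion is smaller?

Pb4+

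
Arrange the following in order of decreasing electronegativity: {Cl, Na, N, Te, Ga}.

Smaller atoms with higher effective nuclear charge are more electronegative.
Neither a single period nor a single group — weigh both effects.
Ga > Na: the two effects oppose for this pair; the across-period effect wins (1.81 vs 0.93).
Te > Ga: period and group pull opposite ways; the across-period shift dominates (2.10 vs 1.81).
N > Te: the two effects oppose for this pair; the down-group effect wins (3.04 vs 2.10).
Cl > N: period and group pull opposite ways; the across-period shift dominates (3.16 vs 3.04).
Approximate values (Pauling): N 3.04, Na 0.93, Cl 3.16, Ga 1.81, Te 2.10.
So from highest to lowest: Cl > N > Te > Ga > Na.

Cl > N > Te > Ga > Na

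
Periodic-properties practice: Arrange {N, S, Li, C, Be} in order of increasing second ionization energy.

Be < S < C < N < Li

IE_2 is the cost of taking one more electron from the +1 cation: N⁺ still has 4 valence electrons; S⁺ still has 5 valence electrons; Li⁺ is the bare [He] core; C⁺ still has 3 valence electrons; Be⁺ still has 1 valence electron.
Breaking into a closed-shell core is much more expensive than removing a leftover valence electron — Li has the largest IE_2 here.
Valence configurations: N⁺ [He]2s²2p², S⁺ [Ne]3s²3p³, C⁺ [He]2s²2p¹, Be⁺ [He]2s¹.
Tabulated IE_2 (kJ/mol): N 2856, S 2252, Li 7298, C 2353, Be 1757.
Putting it together, IE_2: Be < S < C < N < Li.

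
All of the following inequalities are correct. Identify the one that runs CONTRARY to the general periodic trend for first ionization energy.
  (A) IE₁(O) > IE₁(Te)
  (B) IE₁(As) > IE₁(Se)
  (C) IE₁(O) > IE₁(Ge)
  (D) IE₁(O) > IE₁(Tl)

(B)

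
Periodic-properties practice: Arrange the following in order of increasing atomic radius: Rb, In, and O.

O, In, Rb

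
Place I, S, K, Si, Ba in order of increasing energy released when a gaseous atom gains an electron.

Ba < K < Si < S < I

Si is in period 3, group 14; S is in period 3, group 16; K is in period 4, group 1; I is in period 5, group 17; Ba is in period 6, group 2.
EA tends to increase across a period and decrease down a group, though the pattern is less regular than for IE or radius.
These span different periods and groups, so the two trends combine.
K > Ba: period and group pull opposite ways; the down-group shift dominates (48 vs 14 kJ/mol).
Si > K: both effects reinforce here, so Si is clearly the higher of the two.
S > Si: S lies to the right of Si in period 3, so the across-period effect alone puts S higher.
I > S: period and group pull opposite ways; the across-period shift dominates (295 vs 200 kJ/mol).
Tabulated electron affinity (kJ/mol): Si 134, S 200, K 48, I 295, Ba 14.
So from lowest to highest: Ba < K < Si < S < I.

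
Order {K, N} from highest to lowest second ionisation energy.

The second ionization energy removes an electron from the +1 ion. For each element: K⁺ is the bare [Ar] core; N⁺ still has 4 valence electrons.
Core electrons are held far more tightly than valence electrons, so K tops the IE_2 order.
Tabulated IE_2 (kJ/mol): K 3052, N 2856.
Overall IE_2 order: N < K.

K > N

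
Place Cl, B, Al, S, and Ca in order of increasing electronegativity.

Ca < Al < B < S < Cl

B is in period 2, group 13; Al is in period 3, group 13; S is in period 3, group 16; Cl is in period 3, group 17; Ca is in period 4, group 2.
EN rises left→right (higher Z_eff, smaller atoms) and falls top→bottom (larger, more shielded atoms).
Neither a single period nor a single group — weigh both effects.
Al > Ca: both effects reinforce here, so Al is clearly the higher of the two.
B > Al: they share group 13; the group trend gives B the larger value.
S > B: the two effects oppose for this pair; the across-period effect wins (2.58 vs 2.04).
Cl > S: both are in period 3; the period trend gives Cl the larger value.
Tabulated electronegativity (Pauling): B 2.04, Al 1.61, S 2.58, Cl 3.16, Ca 1.00.
So from lowest to highest: Ca < Al < B < S < Cl.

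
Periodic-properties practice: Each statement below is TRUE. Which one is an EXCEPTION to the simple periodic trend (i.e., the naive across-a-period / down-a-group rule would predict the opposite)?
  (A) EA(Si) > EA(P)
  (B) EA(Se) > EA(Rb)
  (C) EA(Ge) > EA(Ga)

(A)

The general trend: electron affinity increases across a period and decreases down a group.
(A) Si (period 3, group 14) vs P (period 3, group 15): the stated order contradicts the simple trend.
(B) Se (period 4, group 16) vs Rb (period 5, group 1): the stated order agrees with the simple trend.
(C) Ge (period 4, group 14) vs Ga (period 4, group 13): the stated order agrees with the simple trend.
The exception is (A): adding an electron to P's half-filled 3p³ is unfavourable, so Si (3p²) has the more exothermic EA.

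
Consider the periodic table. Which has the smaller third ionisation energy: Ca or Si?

Si

IE_3 is the cost of taking one more electron from the +2 cation: Ca²⁺ is the bare [Ar] core; Si²⁺ still has 2 valence electrons.
Breaking into a closed-shell core is much more expensive than removing a leftover valence electron — Ca has the largest IE_3 here.
The numbers (kJ/mol): Ca 4912, Si 3232.
So the third ionization energies run Si < Ca.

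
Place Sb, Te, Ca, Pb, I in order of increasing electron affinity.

Ca, Pb, Sb, Te, I

Ca is in period 4, group 2; Sb is in period 5, group 15; Te is in period 5, group 16; I is in period 5, group 17; Pb is in period 6, group 14.
Electron affinity generally becomes more exothermic across a period toward the halogens and less exothermic down a group.
These span different periods and groups, so the two trends combine.
Pb > Ca: period and group pull opposite ways; the across-period shift dominates (35 vs 2 kJ/mol).
Sb > Pb: both effects reinforce here, so Sb is clearly the higher of the two.
Te > Sb: Te lies to the right of Sb in period 5, so the across-period effect alone puts Te higher.
I > Te: both are in period 5; the period trend gives I the larger value.
For reference (kJ/mol): Ca 2, Sb 103, Te 190, I 295, Pb 35.
So from lowest to highest: Ca < Pb < Sb < Te < I.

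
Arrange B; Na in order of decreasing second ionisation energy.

Na > B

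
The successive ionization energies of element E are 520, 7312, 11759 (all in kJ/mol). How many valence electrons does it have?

Look for the largest jump between consecutive ionization energies: IE2/IE1 ≈ 14.1, far larger than any earlier ratio.
That jump marks the point where a core electron is being removed. So the atom has 1 valence electron.

1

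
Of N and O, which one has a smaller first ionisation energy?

N is in period 2, group 15; O is in period 2, group 16.
First ionization energy rises across a period (greater Z_eff holds electrons more tightly) and falls down a group (valence electrons are farther from the nucleus).
All lie in period 2; the across-period trend (first ionization energy increases left to right) applies, with the exception below.
Note the exception: N has a higher first ionization energy than O, contrary to the simple trend — pairing an electron in O's 2p⁴ costs repulsion energy, so O ionizes more easily than half-filled N (2p³).
Approximate values (kJ/mol): N 1402, O 1314.
So O has the smaller first ionisation energy (O < N).

O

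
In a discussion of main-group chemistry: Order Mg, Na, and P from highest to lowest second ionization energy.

Na > P > Mg

The second ionization energy removes an electron from the +1 ion. For each element: Mg⁺ still has 1 valence electron; Na⁺ is the bare [Ne] core; P⁺ still has 4 valence electrons.
Pulling an electron out of a noble-gas core costs far more than removing a remaining valence electron, so Na sits at the high end of IE_2.
Valence configurations: Mg⁺ [Ne]3s¹, P⁺ [Ne]3s²3p².
Approximate IE_2 values (kJ/mol): Mg 1451, Na 4562, P 1907.
Hence IE_2: Mg < P < Na.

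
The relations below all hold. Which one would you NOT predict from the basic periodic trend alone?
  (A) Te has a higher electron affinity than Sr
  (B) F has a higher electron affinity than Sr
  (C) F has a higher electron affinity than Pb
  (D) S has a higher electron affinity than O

The general trend: electron affinity increases across a period and decreases down a group.
(A) Te (period 5, group 16) vs Sr (period 5, group 2): the stated order agrees with the simple trend.
(B) F (period 2, group 17) vs Sr (period 5, group 2): the stated order agrees with the simple trend.
(C) F (period 2, group 17) vs Pb (period 6, group 14): the stated order agrees with the simple trend.
(D) S (period 3, group 16) vs O (period 2, group 16): the stated order contradicts the simple trend.
The exception is (D): the compact 2p subshell of O repels the added electron more than S's larger 3p does.

(D)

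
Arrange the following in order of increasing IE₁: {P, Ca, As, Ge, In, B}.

B is in period 2, group 13; P is in period 3, group 15; Ca is in period 4, group 2; Ge is in period 4, group 14; As is in period 4, group 15; In is in period 5, group 13.
Removing the outermost electron gets harder across a period and easier down a group.
These span different periods and groups, so the two trends combine.
Ca > In: the two effects oppose for this pair; the down-group effect wins (590 vs 558 kJ/mol).
Ge > Ca: Ge lies to the right of Ca in period 4, so the across-period effect alone puts Ge higher.
B > Ge: the two effects oppose for this pair; the down-group effect wins (801 vs 762 kJ/mol).
As > B: period and group pull opposite ways; the across-period shift dominates (947 vs 801 kJ/mol).
P > As: P sits above As in group 15, so the down-group effect alone puts P higher.
Tabulated first ionization energy (kJ/mol): B 801, P 1012, Ca 590, Ge 762, As 947, In 558.
So from lowest to highest: In < Ca < Ge < B < As < P.

In < Ca < Ge < B < As < P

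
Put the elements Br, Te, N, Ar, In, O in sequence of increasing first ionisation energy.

First ionization energy rises across a period (greater Z_eff holds electrons more tightly) and falls down a group (valence electrons are farther from the nucleus).
Here both period and group differ, so the two effects have to be weighed against each other.
Te > In: both are in period 5; the period trend gives Te the larger value.
Br > Te: both effects reinforce here, so Br is clearly the higher of the two.
O > Br: the two effects oppose for this pair; the down-group effect wins (1314 vs 1140 kJ/mol).
N > O: this pair runs against the simple trend — see the exception note.
Ar > N: the two effects oppose for this pair; the across-period effect wins (1521 vs 1402 kJ/mol).
Note the exception: N has a higher first ionization energy than O, contrary to the simple trend — pairing an electron in O's 2p⁴ costs repulsion energy, so O ionizes more easily than half-filled N (2p³).
Approximate values (kJ/mol): N 1402, O 1314, Ar 1521, Br 1140, In 558, Te 869.
So from lowest to highest: In < Te < Br < O < N < Ar.

In < Te < Br < O < N < Ar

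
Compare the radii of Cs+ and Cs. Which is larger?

Forming Cs+ removes 1 electron from Cs. Fewer electrons for the same nuclear charge means less shielding and a higher Z_eff on the remaining electrons, and for main-group metals the entire outer shell is lost.
A cation is smaller than its parent atom: Cs+ < Cs.

Cs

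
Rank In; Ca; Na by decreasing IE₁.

Ca, In, Na

Na is in period 3, group 1; Ca is in period 4, group 2; In is in period 5, group 13.
IE₁ increases left→right with effective nuclear charge and decreases top→bottom as the valence shell moves farther out.
A diagonal step moves right (one effect) and down (the opposite effect) at once.
In > Na: period and group pull opposite ways; the across-period shift dominates (558 vs 496 kJ/mol).
Ca > In: period and group pull opposite ways; the down-group shift dominates (590 vs 558 kJ/mol).
For reference (kJ/mol): Na 496, Ca 590, In 558.
So from highest to lowest: Ca > In > Na.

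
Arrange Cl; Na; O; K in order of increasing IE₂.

After 1 electron has been removed, what remains? Cl⁺ still has 6 valence electrons; Na⁺ is the bare [Ne] core; O⁺ still has 5 valence electrons; K⁺ is the bare [Ar] core.
Usually core removal costs more than valence removal, but here the competition is close: a tightly held n=2 valence electron can cost more to remove than an n=3 core electron, so the actual values have to decide it.
Valence configurations: Cl⁺ [Ne]3s²3p⁴, O⁺ [He]2s²2p³.
Tabulated IE_2 (kJ/mol): Cl 2298, Na 4562, O 3388, K 3052.
Overall IE_2 order: Cl < K < O < Na.

Cl, K, O, Na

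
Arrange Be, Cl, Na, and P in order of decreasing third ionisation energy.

IE_3 is the cost of taking one more electron from the +2 cation: Be²⁺ is the bare [He] core; Cl²⁺ still has 5 valence electrons; Na²⁺ is already 1 electron into the core; P²⁺ still has 3 valence electrons.
Pulling an electron out of a noble-gas core costs far more than removing a remaining valence electron, so Na and Be sit at the high end of IE_3.
Valence configurations: Cl²⁺ [Ne]3s²3p³, P²⁺ [Ne]3s²3p¹.
The numbers (kJ/mol): Be 14849, Cl 3822, Na 6910, P 2914.
So the third ionization energies run P < Cl < Na < Be.

Be, Na, Cl, P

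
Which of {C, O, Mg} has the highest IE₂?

O

The second ionization energy removes an electron from the +1 ion. For each element: C⁺ still has 3 valence electrons; O⁺ still has 5 valence electrons; Mg⁺ still has 1 valence electron.
All are still removing valence electrons, so compare the +1 ions as you would atoms: IE_2 generally rises across a period (higher Z_eff) and falls down a group (larger shell), subject to the usual subshell exceptions.
Valence configurations: C⁺ [He]2s²2p¹, O⁺ [He]2s²2p³, Mg⁺ [Ne]3s¹.
The numbers (kJ/mol): C 2353, O 3388, Mg 1451.
Overall IE_2 order: Mg < C < O.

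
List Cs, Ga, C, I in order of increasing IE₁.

C is in period 2, group 14; Ga is in period 4, group 13; I is in period 5, group 17; Cs is in period 6, group 1.
IE₁ increases left→right with effective nuclear charge and decreases top→bottom as the valence shell moves farther out.
Here both period and group differ, so the two effects have to be weighed against each other.
Ga > Cs: both effects reinforce here, so Ga is clearly the higher of the two.
I > Ga: period and group pull opposite ways; the across-period shift dominates (1008 vs 579 kJ/mol).
C > I: period and group pull opposite ways; the down-group shift dominates (1086 vs 1008 kJ/mol).
Tabulated first ionization energy (kJ/mol): C 1086, Ga 579, I 1008, Cs 376.
So from lowest to highest: Cs < Ga < I < C.

Cs, Ga, I, C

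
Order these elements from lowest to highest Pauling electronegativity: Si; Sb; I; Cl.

Si < Sb < I < Cl

Si is in period 3, group 14; Cl is in period 3, group 17; Sb is in period 5, group 15; I is in period 5, group 17.
Smaller atoms with higher effective nuclear charge are more electronegative.
These span different periods and groups, so the two trends combine.
Sb > Si: the two effects oppose for this pair; the across-period effect wins (2.05 vs 1.90).
I > Sb: both are in period 5; the period trend gives I the larger value.
Cl > I: they share group 17; the group trend gives Cl the larger value.
For reference (Pauling): Si 1.90, Cl 3.16, Sb 2.05, I 2.66.
So from lowest to highest: Si < Sb < I < Cl.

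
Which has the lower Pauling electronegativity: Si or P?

Si

Electronegativity increases across a period and decreases down a group, tracking effective nuclear charge and atomic size.
All lie in period 3, so electronegativity increases left to right.
So Si has the lower Pauling electronegativity (Si < P).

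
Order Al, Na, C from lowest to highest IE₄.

C < Na < Al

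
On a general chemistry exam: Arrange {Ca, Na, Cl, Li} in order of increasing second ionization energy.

The second ionization energy removes an electron from the +1 ion. For each element: Ca⁺ still has 1 valence electron; Na⁺ is the bare [Ne] core; Cl⁺ still has 6 valence electrons; Li⁺ is the bare [He] core.
Core electrons are held far more tightly than valence electrons, so Na and Li top the IE_2 order.
Valence configurations: Ca⁺ [Ar]4s¹, Cl⁺ [Ne]3s²3p⁴.
Tabulated IE_2 (kJ/mol): Ca 1145, Na 4562, Cl 2298, Li 7298.
Overall IE_2 order: Ca < Cl < Na < Li.

Ca < Cl < Na < Li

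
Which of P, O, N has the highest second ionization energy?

O

After 1 electron has been removed, what remains? P⁺ still has 4 valence electrons; O⁺ still has 5 valence electrons; N⁺ still has 4 valence electrons.
All are still removing valence electrons, so compare the +1 ions as you would atoms: IE_2 generally rises across a period (higher Z_eff) and falls down a group (larger shell), subject to the usual subshell exceptions.
Valence configurations: P⁺ [Ne]3s²3p², O⁺ [He]2s²2p³, N⁺ [He]2s²2p².
The numbers (kJ/mol): P 1907, O 3388, N 2856.
Overall IE_2 order: P < N < O.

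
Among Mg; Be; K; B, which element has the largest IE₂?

K

The second ionization energy removes an electron from the +1 ion. For each element: Mg⁺ still has 1 valence electron; Be⁺ still has 1 valence electron; K⁺ is the bare [Ar] core; B⁺ still has 2 valence electrons.
Pulling an electron out of a noble-gas core costs far more than removing a remaining valence electron, so K sits at the high end of IE_2.
Valence configurations: Mg⁺ [Ne]3s¹, Be⁺ [He]2s¹, B⁺ [He]2s².
Approximate IE_2 values (kJ/mol): Mg 1451, Be 1757, K 3052, B 2427.
So the second ionization energies run Mg < Be < B < K.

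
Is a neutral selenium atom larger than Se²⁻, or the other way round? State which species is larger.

Forming Se²⁻ adds 2 electrons to Se. More electron–electron repulsion in the same shell, with unchanged nuclear charge, lets the cloud expand.
An anion is larger than its parent atom: Se²⁻ > Se.

Se²⁻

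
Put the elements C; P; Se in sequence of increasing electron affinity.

P < C < Se

C is in period 2, group 14; P is in period 3, group 15; Se is in period 4, group 16.
Adding an electron releases more energy for atoms nearer the top right (short of the noble gases).
These sit on a diagonal, where the across-period and down-group effects partly cancel.
C > P: period and group pull opposite ways; the down-group shift dominates (122 vs 72 kJ/mol).
Se > C: the two effects oppose for this pair; the across-period effect wins (195 vs 122 kJ/mol).
For reference (kJ/mol): C 122, P 72, Se 195.
So from lowest to highest: P < C < Se.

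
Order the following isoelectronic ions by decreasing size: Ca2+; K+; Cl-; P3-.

All of these have 18 electrons, so size is governed by nuclear charge alone: the more protons, the stronger the pull on the same electron cloud, and the smaller the ion.
Nuclear charges: Ca2+ (Z=20), K+ (Z=19), Cl- (Z=17), P3- (Z=15).
Largest to smallest: P3- > Cl- > K+ > Ca2+.

P3- > Cl- > K+ > Ca2+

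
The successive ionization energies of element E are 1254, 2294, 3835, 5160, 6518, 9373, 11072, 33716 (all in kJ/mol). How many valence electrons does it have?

Look for the largest jump between consecutive ionization energies: IE8/IE7 ≈ 3.0, far larger than any earlier ratio.
That jump marks the point where a core electron is being removed. So the atom has 7 valence electrons.

7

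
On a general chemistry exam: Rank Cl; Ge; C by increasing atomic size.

C is in period 2, group 14; Cl is in period 3, group 17; Ge is in period 4, group 14.
Atomic radius shrinks across a period as nuclear charge pulls the same shell inward, and grows down a group as new shells are added.
Neither a single period nor a single group — weigh both effects.
Cl > C: period and group pull opposite ways; the down-group shift dominates (99 vs 75 pm).
Ge > Cl: relative to Cl, both the across-period and down-group shifts push Ge's atomic radius up.
For reference (pm): C 75, Cl 99, Ge 121.
So from smallest to largest: C < Cl < Ge.

C, Cl, Ge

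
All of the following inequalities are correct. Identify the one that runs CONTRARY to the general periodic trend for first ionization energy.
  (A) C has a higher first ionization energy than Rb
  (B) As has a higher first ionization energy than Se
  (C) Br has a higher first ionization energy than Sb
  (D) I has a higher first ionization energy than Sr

The general trend: first ionization energy increases across a period and decreases down a group.
(A) C (period 2, group 14) vs Rb (period 5, group 1): the stated order agrees with the simple trend.
(B) As (period 4, group 15) vs Se (period 4, group 16): the stated order contradicts the simple trend.
(C) Br (period 4, group 17) vs Sb (period 5, group 15): the stated order agrees with the simple trend.
(D) I (period 5, group 17) vs Sr (period 5, group 2): the stated order agrees with the simple trend.
The exception is (B): Se (4p⁴) ionizes more easily than half-filled As (4p³).

(B)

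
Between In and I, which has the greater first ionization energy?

I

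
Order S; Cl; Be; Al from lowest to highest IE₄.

The fourth ionization energy removes an electron from the +3 ion. For each element: S³⁺ still has 3 valence electrons; Cl³⁺ still has 4 valence electrons; Be³⁺ is already 1 electron into the core; Al³⁺ is the bare [Ne] core.
Pulling an electron out of a noble-gas core costs far more than removing a remaining valence electron, so Al and Be sit at the high end of IE_4.
Valence configurations: S³⁺ [Ne]3s²3p¹, Cl³⁺ [Ne]3s²3p².
Approximate IE_4 values (kJ/mol): S 4556, Cl 5159, Be 21007, Al 11577.
So the fourth ionization energies run S < Cl < Al < Be.

S < Cl < Al < Be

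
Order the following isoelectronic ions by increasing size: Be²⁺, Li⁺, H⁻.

Be²⁺ < Li⁺ < H⁻

All of these have 2 electrons, so size is governed by nuclear charge alone: the more protons, the stronger the pull on the same electron cloud, and the smaller the ion.
Nuclear charges: Be²⁺ (Z=4), Li⁺ (Z=3), H⁻ (Z=1).
Smallest to largest: Be²⁺ < Li⁺ < H⁻.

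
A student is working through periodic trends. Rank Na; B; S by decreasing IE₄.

B > Na > S

The fourth ionization energy removes an electron from the +3 ion. For each element: Na³⁺ is already 2 electrons into the core; B³⁺ is the bare [He] core; S³⁺ still has 3 valence electrons.
Core electrons are held far more tightly than valence electrons, so Na and B top the IE_4 order.
The numbers (kJ/mol): Na 9543, B 25026, S 4556.
So the fourth ionization energies run S < Na < B.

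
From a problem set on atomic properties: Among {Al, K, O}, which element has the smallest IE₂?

Al

Consider each +1 ion: Al⁺ still has 2 valence electrons; K⁺ is the bare [Ar] core; O⁺ still has 5 valence electrons.
Usually core removal costs more than valence removal, but here the competition is close: a tightly held n=2 valence electron can cost more to remove than an n=3 core electron, so the actual values have to decide it.
Valence configurations: Al⁺ [Ne]3s², O⁺ [He]2s²2p³.
The numbers (kJ/mol): Al 1817, K 3052, O 3388.
Putting it together, IE_2: Al < K < O.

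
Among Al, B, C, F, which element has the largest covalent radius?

B is in period 2, group 13; C is in period 2, group 14; F is in period 2, group 17; Al is in period 3, group 13.
Moving right in a period, electrons are added to the same shell under a stronger nuclear pull, so atoms get smaller; moving down, a new shell is opened and atoms get larger.
Neither a single period nor a single group — weigh both effects.
C > F: both are in period 2; the period trend gives C the larger value.
B > C: both are in period 2; the period trend gives B the larger value.
Al > B: Al sits below B in group 13, so the down-group effect alone puts Al larger.
Approximate values (pm): B 85, C 75, F 64, Al 126.
The largest covalent radius among these belongs to Al.

Al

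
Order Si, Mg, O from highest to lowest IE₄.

The fourth ionization energy removes an electron from the +3 ion. For each element: Si³⁺ still has 1 valence electron; Mg³⁺ is already 1 electron into the core; O³⁺ still has 3 valence electrons.
Breaking into a closed-shell core is much more expensive than removing a leftover valence electron — Mg has the largest IE_4 here.
Valence configurations: Si³⁺ [Ne]3s¹, O³⁺ [He]2s²2p¹.
The numbers (kJ/mol): Si 4356, Mg 10543, O 7469.
Hence IE_4: Si < O < Mg.

Mg, O, Si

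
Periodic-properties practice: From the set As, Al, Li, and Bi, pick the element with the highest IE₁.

First ionization energy rises across a period (greater Z_eff holds electrons more tightly) and falls down a group (valence electrons are farther from the nucleus).
These span different periods and groups, so the two trends combine.
Al > Li: the two effects oppose for this pair; the across-period effect wins (578 vs 520 kJ/mol).
Bi > Al: the two effects oppose for this pair; the across-period effect wins (703 vs 578 kJ/mol).
As > Bi: they share group 15; the group trend gives As the larger value.
Tabulated first ionization energy (kJ/mol): Li 520, Al 578, As 947, Bi 703.
The highest IE₁ among these belongs to As.

As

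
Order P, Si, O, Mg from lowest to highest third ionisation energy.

IE_3 is the cost of taking one more electron from the +2 cation: P²⁺ still has 3 valence electrons; Si²⁺ still has 2 valence electrons; O²⁺ still has 4 valence electrons; Mg²⁺ is the bare [Ne] core.
Core electrons are held far more tightly than valence electrons, so Mg tops the IE_3 order.
Valence configurations: P²⁺ [Ne]3s²3p¹, Si²⁺ [Ne]3s², O²⁺ [He]2s²2p².
P²⁺ loses a lone 3p electron whereas Si²⁺ must break into a filled 3s² pair, so IE_3(Si) > IE_3(P) even though P has the higher nuclear charge.
Tabulated IE_3 (kJ/mol): P 2914, Si 3232, O 5300, Mg 7733.
Hence IE_3: P < Si < O < Mg.

P < Si < O < Mg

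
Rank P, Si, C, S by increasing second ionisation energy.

IE_2 is the cost of taking one more electron from the +1 cation: P⁺ still has 4 valence electrons; Si⁺ still has 3 valence electrons; C⁺ still has 3 valence electrons; S⁺ still has 5 valence electrons.
All are still removing valence electrons, so compare the +1 ions as you would atoms: IE_2 generally rises across a period (higher Z_eff) and falls down a group (larger shell), subject to the usual subshell exceptions.
Valence configurations: P⁺ [Ne]3s²3p², Si⁺ [Ne]3s²3p¹, C⁺ [He]2s²2p¹, S⁺ [Ne]3s²3p³.
Tabulated IE_2 (kJ/mol): P 1907, Si 1577, C 2353, S 2252.
Hence IE_2: Si < P < S < C.

Si, P, S, C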